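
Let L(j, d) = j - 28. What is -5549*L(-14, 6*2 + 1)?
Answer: 233058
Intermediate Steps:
L(j, d) = -28 + j
-5549*L(-14, 6*2 + 1) = -5549*(-28 - 14) = -5549*(-42) = 233058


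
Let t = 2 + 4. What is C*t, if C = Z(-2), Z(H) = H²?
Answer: 24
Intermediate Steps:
t = 6
C = 4 (C = (-2)² = 4)
C*t = 4*6 = 24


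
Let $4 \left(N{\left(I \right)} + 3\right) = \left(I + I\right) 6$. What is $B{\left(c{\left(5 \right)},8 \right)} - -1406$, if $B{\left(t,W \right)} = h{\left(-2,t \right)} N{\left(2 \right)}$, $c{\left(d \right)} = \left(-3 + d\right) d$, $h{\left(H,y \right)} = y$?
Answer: $1436$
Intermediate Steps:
$c{\left(d \right)} = d \left(-3 + d\right)$
$N{\left(I \right)} = -3 + 3 I$ ($N{\left(I \right)} = -3 + \frac{\left(I + I\right) 6}{4} = -3 + \frac{2 I 6}{4} = -3 + \frac{12 I}{4} = -3 + 3 I$)
$B{\left(t,W \right)} = 3 t$ ($B{\left(t,W \right)} = t \left(-3 + 3 \cdot 2\right) = t \left(-3 + 6\right) = t 3 = 3 t$)
$B{\left(c{\left(5 \right)},8 \right)} - -1406 = 3 \cdot 5 \left(-3 + 5\right) - -1406 = 3 \cdot 5 \cdot 2 + 1406 = 3 \cdot 10 + 1406 = 30 + 1406 = 1436$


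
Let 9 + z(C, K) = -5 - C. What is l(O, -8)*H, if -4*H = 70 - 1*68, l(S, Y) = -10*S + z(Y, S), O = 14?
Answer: 73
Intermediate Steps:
z(C, K) = -14 - C (z(C, K) = -9 + (-5 - C) = -14 - C)
l(S, Y) = -14 - Y - 10*S (l(S, Y) = -10*S + (-14 - Y) = -14 - Y - 10*S)
H = -½ (H = -(70 - 1*68)/4 = -(70 - 68)/4 = -¼*2 = -½ ≈ -0.50000)
l(O, -8)*H = (-14 - 1*(-8) - 10*14)*(-½) = (-14 + 8 - 140)*(-½) = -146*(-½) = 73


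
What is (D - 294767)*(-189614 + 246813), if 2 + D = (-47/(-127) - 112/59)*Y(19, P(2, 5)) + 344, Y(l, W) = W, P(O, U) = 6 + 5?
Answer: -126195435946714/7493 ≈ -1.6842e+10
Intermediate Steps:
P(O, U) = 11
D = 2436645/7493 (D = -2 + ((-47/(-127) - 112/59)*11 + 344) = -2 + ((-47*(-1/127) - 112*1/59)*11 + 344) = -2 + ((47/127 - 112/59)*11 + 344) = -2 + (-11451/7493*11 + 344) = -2 + (-125961/7493 + 344) = -2 + 2451631/7493 = 2436645/7493 ≈ 325.19)
(D - 294767)*(-189614 + 246813) = (2436645/7493 - 294767)*(-189614 + 246813) = -2206252486/7493*57199 = -126195435946714/7493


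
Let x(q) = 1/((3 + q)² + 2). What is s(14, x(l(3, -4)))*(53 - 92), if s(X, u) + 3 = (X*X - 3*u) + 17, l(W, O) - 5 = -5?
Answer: -89973/11 ≈ -8179.4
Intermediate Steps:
l(W, O) = 0 (l(W, O) = 5 - 5 = 0)
x(q) = 1/(2 + (3 + q)²)
s(X, u) = 14 + X² - 3*u (s(X, u) = -3 + ((X*X - 3*u) + 17) = -3 + ((X² - 3*u) + 17) = -3 + (17 + X² - 3*u) = 14 + X² - 3*u)
s(14, x(l(3, -4)))*(53 - 92) = (14 + 14² - 3/(2 + (3 + 0)²))*(53 - 92) = (14 + 196 - 3/(2 + 3²))*(-39) = (14 + 196 - 3/(2 + 9))*(-39) = (14 + 196 - 3/11)*(-39) = (2307/11)*(-39) = -89973/11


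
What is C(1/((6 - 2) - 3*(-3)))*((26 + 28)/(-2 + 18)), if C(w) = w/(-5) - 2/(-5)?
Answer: 135/104 ≈ 1.2981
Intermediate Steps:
C(w) = ⅖ - w/5 (C(w) = w*(-⅕) - 2*(-⅕) = -w/5 + ⅖ = ⅖ - w/5)
C(1/((6 - 2) - 3*(-3)))*((26 + 28)/(-2 + 18)) = (⅖ - 1/(5*((6 - 2) - 3*(-3))))*((26 + 28)/(-2 + 18)) = (⅖ - 1/(5*(4 + 9)))*(54/16) = (⅖ - ⅕/13)*(54*(1/16)) = (⅖ - ⅕*1/13)*(27/8) = (⅖ - 1/65)*(27/8) = (5/13)*(27/8) = 135/104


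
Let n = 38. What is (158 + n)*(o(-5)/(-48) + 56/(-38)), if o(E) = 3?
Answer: -22883/76 ≈ -301.09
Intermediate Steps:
(158 + n)*(o(-5)/(-48) + 56/(-38)) = (158 + 38)*(3/(-48) + 56/(-38)) = 196*(3*(-1/48) + 56*(-1/38)) = 196*(-1/16 - 28/19) = 196*(-467/304) = -22883/76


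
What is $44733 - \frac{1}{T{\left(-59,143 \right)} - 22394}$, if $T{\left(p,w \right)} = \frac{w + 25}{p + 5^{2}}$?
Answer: $\frac{17033521223}{380782} \approx 44733.0$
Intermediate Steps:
$T{\left(p,w \right)} = \frac{25 + w}{25 + p}$ ($T{\left(p,w \right)} = \frac{25 + w}{p + 25} = \frac{25 + w}{25 + p}$)
$44733 - \frac{1}{T{\left(-59,143 \right)} - 22394} = 44733 - \frac{1}{\frac{25 + 143}{25 - 59} - 22394} = 44733 - \frac{1}{\frac{1}{-34} \cdot 168 - 22394} = 44733 - \frac{1}{\left(- \frac{1}{34}\right) 168 - 22394} = 44733 - \frac{1}{- \frac{84}{17} - 22394} = 44733 - \frac{1}{- \frac{380782}{17}} = 44733 - - \frac{17}{380782} = 44733 + \frac{17}{380782} = \frac{17033521223}{380782}$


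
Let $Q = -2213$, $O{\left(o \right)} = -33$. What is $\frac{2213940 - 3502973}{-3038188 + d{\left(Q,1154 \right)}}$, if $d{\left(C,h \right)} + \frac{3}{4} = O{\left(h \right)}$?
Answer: $\frac{5156132}{12152887} \approx 0.42427$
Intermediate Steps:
$d{\left(C,h \right)} = - \frac{135}{4}$ ($d{\left(C,h \right)} = - \frac{3}{4} - 33 = - \frac{135}{4}$)
$\frac{2213940 - 3502973}{-3038188 + d{\left(Q,1154 \right)}} = \frac{2213940 - 3502973}{-3038188 - \frac{135}{4}} = - \frac{1289033}{- \frac{12152887}{4}} = \left(-1289033\right) \left(- \frac{4}{12152887}\right) = \frac{5156132}{12152887}$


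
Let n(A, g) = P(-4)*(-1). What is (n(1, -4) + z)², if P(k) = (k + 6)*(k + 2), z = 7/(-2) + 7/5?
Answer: 361/100 ≈ 3.6100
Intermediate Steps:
z = -21/10 (z = 7*(-½) + 7*(⅕) = -7/2 + 7/5 = -21/10 ≈ -2.1000)
P(k) = (2 + k)*(6 + k) (P(k) = (6 + k)*(2 + k) = (2 + k)*(6 + k))
n(A, g) = 4 (n(A, g) = (12 + (-4)² + 8*(-4))*(-1) = (12 + 16 - 32)*(-1) = -4*(-1) = 4)
(n(1, -4) + z)² = (4 - 21/10)² = (19/10)² = 361/100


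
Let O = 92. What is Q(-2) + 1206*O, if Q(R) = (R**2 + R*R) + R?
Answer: 110958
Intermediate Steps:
Q(R) = R + 2*R**2 (Q(R) = (R**2 + R**2) + R = 2*R**2 + R = R + 2*R**2)
Q(-2) + 1206*O = -2*(1 + 2*(-2)) + 1206*92 = -2*(1 - 4) + 110952 = -2*(-3) + 110952 = 6 + 110952 = 110958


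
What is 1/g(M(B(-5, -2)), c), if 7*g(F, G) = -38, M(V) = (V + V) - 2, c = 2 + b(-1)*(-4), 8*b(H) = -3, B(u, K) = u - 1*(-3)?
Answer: -7/38 ≈ -0.18421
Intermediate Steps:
B(u, K) = 3 + u (B(u, K) = u + 3 = 3 + u)
b(H) = -3/8 (b(H) = (⅛)*(-3) = -3/8)
c = 7/2 (c = 2 - 3/8*(-4) = 2 + 3/2 = 7/2 ≈ 3.5000)
M(V) = -2 + 2*V (M(V) = 2*V - 2 = -2 + 2*V)
g(F, G) = -38/7 (g(F, G) = (⅐)*(-38) = -38/7)
1/g(M(B(-5, -2)), c) = 1/(-38/7) = -7/38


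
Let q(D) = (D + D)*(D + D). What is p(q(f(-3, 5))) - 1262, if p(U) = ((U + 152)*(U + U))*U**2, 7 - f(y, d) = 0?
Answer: 5240555794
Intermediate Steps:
f(y, d) = 7 (f(y, d) = 7 - 1*0 = 7 + 0 = 7)
q(D) = 4*D**2 (q(D) = (2*D)*(2*D) = 4*D**2)
p(U) = 2*U**3*(152 + U) (p(U) = ((152 + U)*(2*U))*U**2 = (2*U*(152 + U))*U**2 = 2*U**3*(152 + U))
p(q(f(-3, 5))) - 1262 = 2*(4*7**2)**3*(152 + 4*7**2) - 1262 = 2*(4*49)**3*(152 + 4*49) - 1262 = 2*196**3*(152 + 196) - 1262 = 2*7529536*348 - 1262 = 5240557056 - 1262 = 5240555794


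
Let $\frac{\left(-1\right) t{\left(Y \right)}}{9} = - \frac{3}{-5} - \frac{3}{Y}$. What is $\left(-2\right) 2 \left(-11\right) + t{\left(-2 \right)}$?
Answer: $\frac{251}{10} \approx 25.1$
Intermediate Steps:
$t{\left(Y \right)} = - \frac{27}{5} + \frac{27}{Y}$ ($t{\left(Y \right)} = - 9 \left(- \frac{3}{-5} - \frac{3}{Y}\right) = - 9 \left(\left(-3\right) \left(- \frac{1}{5}\right) - \frac{3}{Y}\right) = - 9 \left(\frac{3}{5} - \frac{3}{Y}\right) = - \frac{27}{5} + \frac{27}{Y}$)
$\left(-2\right) 2 \left(-11\right) + t{\left(-2 \right)} = \left(-2\right) 2 \left(-11\right) + \left(- \frac{27}{5} + \frac{27}{-2}\right) = \left(-4\right) \left(-11\right) + \left(- \frac{27}{5} + 27 \left(- \frac{1}{2}\right)\right) = 44 - \frac{189}{10} = \frac{251}{10}$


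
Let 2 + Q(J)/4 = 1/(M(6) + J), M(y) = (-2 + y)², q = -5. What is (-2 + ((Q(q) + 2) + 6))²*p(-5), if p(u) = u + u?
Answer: -3240/121 ≈ -26.777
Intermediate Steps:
Q(J) = -8 + 4/(16 + J) (Q(J) = -8 + 4/((-2 + 6)² + J) = -8 + 4/(4² + J) = -8 + 4/(16 + J))
p(u) = 2*u
(-2 + ((Q(q) + 2) + 6))²*p(-5) = (-2 + ((4*(-31 - 2*(-5))/(16 - 5) + 2) + 6))²*(2*(-5)) = (-2 + ((4*(-31 + 10)/11 + 2) + 6))²*(-10) = (-2 + ((4*(1/11)*(-21) + 2) + 6))²*(-10) = (-2 + ((-84/11 + 2) + 6))²*(-10) = (-2 + (-62/11 + 6))²*(-10) = (-2 + 4/11)²*(-10) = (-18/11)²*(-10) = (324/121)*(-10) = -3240/121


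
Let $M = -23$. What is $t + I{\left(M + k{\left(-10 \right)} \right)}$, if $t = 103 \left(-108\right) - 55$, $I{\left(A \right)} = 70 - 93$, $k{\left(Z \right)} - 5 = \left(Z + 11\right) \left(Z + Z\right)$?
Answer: $-11202$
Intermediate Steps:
$k{\left(Z \right)} = 5 + 2 Z \left(11 + Z\right)$ ($k{\left(Z \right)} = 5 + \left(Z + 11\right) \left(Z + Z\right) = 5 + \left(11 + Z\right) 2 Z = 5 + 2 Z \left(11 + Z\right)$)
$I{\left(A \right)} = -23$
$t = -11179$ ($t = -11124 - 55 = -11179$)
$t + I{\left(M + k{\left(-10 \right)} \right)} = -11179 - 23 = -11202$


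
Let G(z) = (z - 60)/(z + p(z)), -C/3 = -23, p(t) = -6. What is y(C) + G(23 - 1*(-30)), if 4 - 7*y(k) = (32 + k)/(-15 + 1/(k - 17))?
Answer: 355125/256291 ≈ 1.3856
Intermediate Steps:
C = 69 (C = -3*(-23) = 69)
G(z) = (-60 + z)/(-6 + z) (G(z) = (z - 60)/(z - 6) = (-60 + z)/(-6 + z))
y(k) = 4/7 - (32 + k)/(7*(-15 + 1/(-17 + k))) (y(k) = 4/7 - (32 + k)/(7*(-15 + 1/(k - 17))) = 4/7 - (32 + k)/(7*(-15 + 1/(-17 + k))))
y(C) + G(23 - 1*(-30)) = (-1568 + 69**2 + 75*69)/(7*(-256 + 15*69)) + (-60 + (23 - 1*(-30)))/(-6 + (23 - 1*(-30))) = (-1568 + 4761 + 5175)/(7*(-256 + 1035)) + (-60 + (23 + 30))/(-6 + (23 + 30)) = (1/7)*8368/779 + (-60 + 53)/(-6 + 53) = (1/7)*(1/779)*8368 - 7/47 = 8368/5453 + (1/47)*(-7) = 8368/5453 - 7/47 = 355125/256291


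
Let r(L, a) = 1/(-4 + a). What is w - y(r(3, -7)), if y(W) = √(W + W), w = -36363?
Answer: -36363 - I*√22/11 ≈ -36363.0 - 0.4264*I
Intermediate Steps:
y(W) = √2*√W (y(W) = √(2*W) = √2*√W)
w - y(r(3, -7)) = -36363 - √2*√(1/(-4 - 7)) = -36363 - √2*√(1/(-11)) = -36363 - √2*√(-1/11) = -36363 - √2*I*√11/11 = -36363 - I*√22/11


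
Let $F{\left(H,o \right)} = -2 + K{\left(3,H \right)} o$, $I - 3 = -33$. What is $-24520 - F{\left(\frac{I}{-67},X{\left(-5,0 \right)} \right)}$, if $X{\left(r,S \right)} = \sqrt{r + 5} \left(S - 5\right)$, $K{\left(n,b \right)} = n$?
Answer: $-24518$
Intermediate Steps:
$I = -30$ ($I = 3 - 33 = -30$)
$X{\left(r,S \right)} = \sqrt{5 + r} \left(-5 + S\right)$
$F{\left(H,o \right)} = -2 + 3 o$
$-24520 - F{\left(\frac{I}{-67},X{\left(-5,0 \right)} \right)} = -24520 - \left(-2 + 3 \sqrt{5 - 5} \left(-5 + 0\right)\right) = -24520 - \left(-2 + 3 \sqrt{0} \left(-5\right)\right) = -24520 - \left(-2 + 3 \cdot 0 \left(-5\right)\right) = -24520 - \left(-2 + 3 \cdot 0\right) = -24520 - \left(-2 + 0\right) = -24520 - -2 = -24520 + 2 = -24518$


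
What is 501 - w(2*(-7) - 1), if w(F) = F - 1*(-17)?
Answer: 499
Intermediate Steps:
w(F) = 17 + F (w(F) = F + 17 = 17 + F)
501 - w(2*(-7) - 1) = 501 - (17 + (2*(-7) - 1)) = 501 - (17 + (-14 - 1)) = 501 - (17 - 15) = 501 - 1*2 = 501 - 2 = 499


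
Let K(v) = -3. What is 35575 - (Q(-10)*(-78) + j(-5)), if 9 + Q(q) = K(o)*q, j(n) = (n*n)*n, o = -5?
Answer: 37338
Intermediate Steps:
j(n) = n³ (j(n) = n²*n = n³)
Q(q) = -9 - 3*q
35575 - (Q(-10)*(-78) + j(-5)) = 35575 - ((-9 - 3*(-10))*(-78) + (-5)³) = 35575 - ((-9 + 30)*(-78) - 125) = 35575 - (21*(-78) - 125) = 35575 - (-1638 - 125) = 35575 - 1*(-1763) = 35575 + 1763 = 37338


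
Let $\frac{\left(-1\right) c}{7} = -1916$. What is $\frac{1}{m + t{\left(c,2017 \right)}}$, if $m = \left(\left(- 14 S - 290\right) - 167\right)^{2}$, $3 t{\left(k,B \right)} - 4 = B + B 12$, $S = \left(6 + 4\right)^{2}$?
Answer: $\frac{3}{10371572} \approx 2.8925 \cdot 10^{-7}$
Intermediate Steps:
$c = 13412$ ($c = \left(-7\right) \left(-1916\right) = 13412$)
$S = 100$ ($S = 10^{2} = 100$)
$t{\left(k,B \right)} = \frac{4}{3} + \frac{13 B}{3}$ ($t{\left(k,B \right)} = \frac{4}{3} + \frac{B + B 12}{3} = \frac{4}{3} + \frac{B + 12 B}{3} = \frac{4}{3} + \frac{13 B}{3}$)
$m = 3448449$ ($m = \left(\left(\left(-14\right) 100 - 290\right) - 167\right)^{2} = \left(\left(-1400 - 290\right) - 167\right)^{2} = \left(-1690 - 167\right)^{2} = \left(-1857\right)^{2} = 3448449$)
$\frac{1}{m + t{\left(c,2017 \right)}} = \frac{1}{3448449 + \left(\frac{4}{3} + \frac{13}{3} \cdot 2017\right)} = \frac{1}{3448449 + \left(\frac{4}{3} + \frac{26221}{3}\right)} = \frac{1}{3448449 + \frac{26225}{3}} = \frac{1}{\frac{10371572}{3}} = \frac{3}{10371572}$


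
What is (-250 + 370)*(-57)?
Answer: -6840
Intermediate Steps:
(-250 + 370)*(-57) = 120*(-57) = -6840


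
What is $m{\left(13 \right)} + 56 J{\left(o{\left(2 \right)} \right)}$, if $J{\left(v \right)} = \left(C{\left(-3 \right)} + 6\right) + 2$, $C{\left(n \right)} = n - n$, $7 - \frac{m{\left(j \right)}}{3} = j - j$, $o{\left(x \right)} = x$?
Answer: $469$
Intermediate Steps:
$m{\left(j \right)} = 21$ ($m{\left(j \right)} = 21 - 3 \left(j - j\right) = 21 - 0 = 21 + 0 = 21$)
$C{\left(n \right)} = 0$
$J{\left(v \right)} = 8$ ($J{\left(v \right)} = \left(0 + 6\right) + 2 = 6 + 2 = 8$)
$m{\left(13 \right)} + 56 J{\left(o{\left(2 \right)} \right)} = 21 + 56 \cdot 8 = 21 + 448 = 469$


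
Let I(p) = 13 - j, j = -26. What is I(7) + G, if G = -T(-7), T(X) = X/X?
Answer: 38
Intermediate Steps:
T(X) = 1
I(p) = 39 (I(p) = 13 - 1*(-26) = 13 + 26 = 39)
G = -1 (G = -1*1 = -1)
I(7) + G = 39 - 1 = 38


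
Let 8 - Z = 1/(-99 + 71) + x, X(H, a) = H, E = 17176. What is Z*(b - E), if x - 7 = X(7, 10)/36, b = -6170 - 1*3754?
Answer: -1436300/63 ≈ -22798.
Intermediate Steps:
b = -9924 (b = -6170 - 3754 = -9924)
x = 259/36 (x = 7 + 7/36 = 259/36 ≈ 7.1944)
Z = 53/63 (Z = 8 - (1/(-99 + 71) + 259/36) = 8 - (1/(-28) + 259/36) = 8 - (-1/28 + 259/36) = 8 - 1*451/63 = 8 - 451/63 = 53/63 ≈ 0.84127)
Z*(b - E) = 53*(-9924 - 1*17176)/63 = 53*(-9924 - 17176)/63 = (53/63)*(-27100) = -1436300/63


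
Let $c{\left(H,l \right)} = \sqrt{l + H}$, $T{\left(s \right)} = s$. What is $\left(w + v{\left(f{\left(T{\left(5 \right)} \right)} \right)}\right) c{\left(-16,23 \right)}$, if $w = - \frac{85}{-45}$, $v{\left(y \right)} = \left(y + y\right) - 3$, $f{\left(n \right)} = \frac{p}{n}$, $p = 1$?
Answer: $- \frac{32 \sqrt{7}}{45} \approx -1.8814$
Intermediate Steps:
$f{\left(n \right)} = \frac{1}{n}$ ($f{\left(n \right)} = 1 \frac{1}{n} = \frac{1}{n}$)
$c{\left(H,l \right)} = \sqrt{H + l}$
$v{\left(y \right)} = -3 + 2 y$ ($v{\left(y \right)} = 2 y - 3 = -3 + 2 y$)
$w = \frac{17}{9}$ ($w = \left(-85\right) \left(- \frac{1}{45}\right) = \frac{17}{9} \approx 1.8889$)
$\left(w + v{\left(f{\left(T{\left(5 \right)} \right)} \right)}\right) c{\left(-16,23 \right)} = \left(\frac{17}{9} - \left(3 - \frac{2}{5}\right)\right) \sqrt{-16 + 23} = \left(\frac{17}{9} + \left(-3 + 2 \cdot \frac{1}{5}\right)\right) \sqrt{7} = \left(\frac{17}{9} + \left(-3 + \frac{2}{5}\right)\right) \sqrt{7} = \left(\frac{17}{9} - \frac{13}{5}\right) \sqrt{7} = - \frac{32 \sqrt{7}}{45}$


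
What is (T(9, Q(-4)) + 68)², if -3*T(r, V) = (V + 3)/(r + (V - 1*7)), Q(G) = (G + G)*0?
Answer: 18225/4 ≈ 4556.3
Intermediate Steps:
Q(G) = 0 (Q(G) = (2*G)*0 = 0)
T(r, V) = -(3 + V)/(3*(-7 + V + r)) (T(r, V) = -(V + 3)/(3*(r + (V - 1*7))) = -(3 + V)/(3*(r + (V - 7))) = -(3 + V)/(3*(r + (-7 + V))) = -(3 + V)/(3*(-7 + V + r)))
(T(9, Q(-4)) + 68)² = ((-1 - ⅓*0)/(-7 + 0 + 9) + 68)² = ((-1 + 0)/2 + 68)² = ((½)*(-1) + 68)² = (-½ + 68)² = (135/2)² = 18225/4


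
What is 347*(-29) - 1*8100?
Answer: -18163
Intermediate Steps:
347*(-29) - 1*8100 = -10063 - 8100 = -18163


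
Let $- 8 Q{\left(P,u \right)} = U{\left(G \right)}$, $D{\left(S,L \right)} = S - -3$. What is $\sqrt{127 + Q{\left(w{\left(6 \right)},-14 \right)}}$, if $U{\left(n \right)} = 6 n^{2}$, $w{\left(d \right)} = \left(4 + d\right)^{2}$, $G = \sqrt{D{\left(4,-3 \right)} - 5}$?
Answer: $\frac{\sqrt{502}}{2} \approx 11.203$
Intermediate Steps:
$D{\left(S,L \right)} = 3 + S$ ($D{\left(S,L \right)} = S + 3 = 3 + S$)
$G = \sqrt{2}$ ($G = \sqrt{\left(3 + 4\right) - 5} = \sqrt{7 - 5} = \sqrt{2} \approx 1.4142$)
$Q{\left(P,u \right)} = - \frac{3}{2}$ ($Q{\left(P,u \right)} = - \frac{6 \left(\sqrt{2}\right)^{2}}{8} = - \frac{6 \cdot 2}{8} = \left(- \frac{1}{8}\right) 12 = - \frac{3}{2}$)
$\sqrt{127 + Q{\left(w{\left(6 \right)},-14 \right)}} = \sqrt{127 - \frac{3}{2}} = \sqrt{\frac{251}{2}} = \frac{\sqrt{502}}{2}$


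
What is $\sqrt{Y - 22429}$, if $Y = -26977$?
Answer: $i \sqrt{49406} \approx 222.27 i$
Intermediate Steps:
$\sqrt{Y - 22429} = \sqrt{-26977 - 22429} = \sqrt{-49406} = i \sqrt{49406}$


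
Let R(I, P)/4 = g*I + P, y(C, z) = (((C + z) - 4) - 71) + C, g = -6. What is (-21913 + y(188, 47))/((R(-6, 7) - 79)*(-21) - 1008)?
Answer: 21565/2961 ≈ 7.2830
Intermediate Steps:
y(C, z) = -75 + z + 2*C (y(C, z) = ((-4 + C + z) - 71) + C = (-75 + C + z) + C = -75 + z + 2*C)
R(I, P) = -24*I + 4*P (R(I, P) = 4*(-6*I + P) = 4*(P - 6*I) = -24*I + 4*P)
(-21913 + y(188, 47))/((R(-6, 7) - 79)*(-21) - 1008) = (-21913 + (-75 + 47 + 2*188))/(((-24*(-6) + 4*7) - 79)*(-21) - 1008) = (-21913 + (-75 + 47 + 376))/(((144 + 28) - 79)*(-21) - 1008) = (-21913 + 348)/((172 - 79)*(-21) - 1008) = -21565/(93*(-21) - 1008) = -21565/(-1953 - 1008) = -21565/(-2961) = -21565*(-1/2961) = 21565/2961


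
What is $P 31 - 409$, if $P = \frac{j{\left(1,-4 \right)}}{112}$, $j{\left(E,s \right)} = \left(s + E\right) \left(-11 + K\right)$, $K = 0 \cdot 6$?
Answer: $- \frac{44785}{112} \approx -399.87$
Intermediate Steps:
$K = 0$
$j{\left(E,s \right)} = - 11 E - 11 s$ ($j{\left(E,s \right)} = \left(s + E\right) \left(-11 + 0\right) = \left(E + s\right) \left(-11\right) = - 11 E - 11 s$)
$P = \frac{33}{112}$ ($P = \frac{\left(-11\right) 1 - -44}{112} = \left(-11 + 44\right) \frac{1}{112} = 33 \cdot \frac{1}{112} = \frac{33}{112} \approx 0.29464$)
$P 31 - 409 = \frac{33}{112} \cdot 31 - 409 = \frac{1023}{112} - 409 = - \frac{44785}{112}$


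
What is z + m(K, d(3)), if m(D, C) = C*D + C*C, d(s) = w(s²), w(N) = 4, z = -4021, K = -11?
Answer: -4049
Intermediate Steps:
d(s) = 4
m(D, C) = C² + C*D (m(D, C) = C*D + C² = C² + C*D)
z + m(K, d(3)) = -4021 + 4*(4 - 11) = -4021 + 4*(-7) = -4021 - 28 = -4049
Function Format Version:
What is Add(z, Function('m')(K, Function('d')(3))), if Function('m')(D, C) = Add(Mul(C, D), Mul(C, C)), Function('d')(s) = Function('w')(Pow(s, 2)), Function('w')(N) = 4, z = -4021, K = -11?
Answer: -4049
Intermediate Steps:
Function('d')(s) = 4
Function('m')(D, C) = Add(Pow(C, 2), Mul(C, D)) (Function('m')(D, C) = Add(Mul(C, D), Pow(C, 2)) = Add(Pow(C, 2), Mul(C, D)))
Add(z, Function('m')(K, Function('d')(3))) = Add(-4021, Mul(4, Add(4, -11))) = Add(-4021, Mul(4, -7)) = Add(-4021, -28) = -4049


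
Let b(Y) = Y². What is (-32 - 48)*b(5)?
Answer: -2000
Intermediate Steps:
(-32 - 48)*b(5) = (-32 - 48)*5² = -80*25 = -2000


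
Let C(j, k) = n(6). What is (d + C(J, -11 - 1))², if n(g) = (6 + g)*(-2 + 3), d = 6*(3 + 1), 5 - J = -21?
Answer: 1296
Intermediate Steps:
J = 26 (J = 5 - 1*(-21) = 5 + 21 = 26)
d = 24 (d = 6*4 = 24)
n(g) = 6 + g (n(g) = (6 + g)*1 = 6 + g)
C(j, k) = 12 (C(j, k) = 6 + 6 = 12)
(d + C(J, -11 - 1))² = (24 + 12)² = 36² = 1296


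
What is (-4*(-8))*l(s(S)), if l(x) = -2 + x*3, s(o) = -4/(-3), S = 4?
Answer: 64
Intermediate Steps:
s(o) = 4/3 (s(o) = -4*(-1/3) = 4/3)
l(x) = -2 + 3*x
(-4*(-8))*l(s(S)) = (-4*(-8))*(-2 + 3*(4/3)) = 32*(-2 + 4) = 32*2 = 64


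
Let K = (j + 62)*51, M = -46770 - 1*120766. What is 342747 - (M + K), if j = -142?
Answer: 514363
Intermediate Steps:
M = -167536 (M = -46770 - 120766 = -167536)
K = -4080 (K = (-142 + 62)*51 = -80*51 = -4080)
342747 - (M + K) = 342747 - (-167536 - 4080) = 342747 - 1*(-171616) = 342747 + 171616 = 514363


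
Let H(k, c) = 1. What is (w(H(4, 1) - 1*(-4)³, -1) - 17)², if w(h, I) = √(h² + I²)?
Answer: (17 - √4226)² ≈ 2304.7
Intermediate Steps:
w(h, I) = √(I² + h²)
(w(H(4, 1) - 1*(-4)³, -1) - 17)² = (√((-1)² + (1 - 1*(-4)³)²) - 17)² = (√(1 + (1 - 1*(-64))²) - 17)² = (√(1 + (1 + 64)²) - 17)² = (√(1 + 65²) - 17)² = (√(1 + 4225) - 17)² = (√4226 - 17)² = (-17 + √4226)²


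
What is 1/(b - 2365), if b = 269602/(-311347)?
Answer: -311347/736605257 ≈ -0.00042268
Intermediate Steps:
b = -269602/311347 (b = 269602*(-1/311347) = -269602/311347 ≈ -0.86592)
1/(b - 2365) = 1/(-269602/311347 - 2365) = 1/(-736605257/311347) = -311347/736605257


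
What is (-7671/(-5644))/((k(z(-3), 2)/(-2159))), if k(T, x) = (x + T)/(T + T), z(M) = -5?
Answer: -1623695/166 ≈ -9781.3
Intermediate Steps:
k(T, x) = (T + x)/(2*T) (k(T, x) = (T + x)/((2*T)) = (T + x)*(1/(2*T)) = (T + x)/(2*T))
(-7671/(-5644))/((k(z(-3), 2)/(-2159))) = (-7671/(-5644))/((((½)*(-5 + 2)/(-5))/(-2159))) = (-7671*(-1/5644))/((((½)*(-⅕)*(-3))*(-1/2159))) = 7671/(5644*(((3/10)*(-1/2159)))) = 7671/(5644*(-3/21590)) = (7671/5644)*(-21590/3) = -1623695/166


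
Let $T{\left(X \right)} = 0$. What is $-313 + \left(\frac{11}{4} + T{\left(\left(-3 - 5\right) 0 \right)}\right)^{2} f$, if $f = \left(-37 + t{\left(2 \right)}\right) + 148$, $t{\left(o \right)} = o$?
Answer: $\frac{8665}{16} \approx 541.56$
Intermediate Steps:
$f = 113$ ($f = \left(-37 + 2\right) + 148 = -35 + 148 = 113$)
$-313 + \left(\frac{11}{4} + T{\left(\left(-3 - 5\right) 0 \right)}\right)^{2} f = -313 + \left(\frac{11}{4} + 0\right)^{2} \cdot 113 = -313 + \left(\frac{11}{4}\right)^{2} \cdot 113 = -313 + \frac{121}{16} \cdot 113 = -313 + \frac{13673}{16} = \frac{8665}{16}$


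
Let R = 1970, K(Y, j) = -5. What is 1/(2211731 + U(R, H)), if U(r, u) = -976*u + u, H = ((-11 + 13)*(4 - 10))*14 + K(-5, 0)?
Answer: 1/2380406 ≈ 4.2010e-7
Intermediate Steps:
H = -173 (H = ((-11 + 13)*(4 - 10))*14 - 5 = (2*(-6))*14 - 5 = -12*14 - 5 = -168 - 5 = -173)
U(r, u) = -975*u
1/(2211731 + U(R, H)) = 1/(2211731 - 975*(-173)) = 1/(2211731 + 168675) = 1/2380406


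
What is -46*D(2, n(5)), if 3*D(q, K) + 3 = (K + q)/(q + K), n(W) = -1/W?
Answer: 92/3 ≈ 30.667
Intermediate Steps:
D(q, K) = -2/3 (D(q, K) = -1 + ((K + q)/(q + K))/3 = -1 + ((K + q)/(K + q))/3 = -1 + (1/3)*1 = -1 + 1/3 = -2/3)
-46*D(2, n(5)) = -46*(-2/3) = 92/3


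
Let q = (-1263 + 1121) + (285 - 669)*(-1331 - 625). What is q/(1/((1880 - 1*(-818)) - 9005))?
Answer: -4736317334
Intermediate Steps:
q = 750962 (q = -142 - 384*(-1956) = -142 + 751104 = 750962)
q/(1/((1880 - 1*(-818)) - 9005)) = 750962/(1/((1880 - 1*(-818)) - 9005)) = 750962/(1/((1880 + 818) - 9005)) = 750962/(1/(2698 - 9005)) = 750962/(1/(-6307)) = 750962/(-1/6307) = 750962*(-6307) = -4736317334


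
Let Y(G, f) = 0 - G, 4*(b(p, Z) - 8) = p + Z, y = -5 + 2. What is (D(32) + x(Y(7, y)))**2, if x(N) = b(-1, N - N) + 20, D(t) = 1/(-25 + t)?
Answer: 609961/784 ≈ 778.01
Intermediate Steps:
y = -3
b(p, Z) = 8 + Z/4 + p/4 (b(p, Z) = 8 + (p + Z)/4 = 8 + (Z + p)/4 = 8 + (Z/4 + p/4) = 8 + Z/4 + p/4)
Y(G, f) = -G
x(N) = 111/4 (x(N) = (8 + (N - N)/4 + (1/4)*(-1)) + 20 = (8 + (1/4)*0 - 1/4) + 20 = (8 + 0 - 1/4) + 20 = 31/4 + 20 = 111/4)
(D(32) + x(Y(7, y)))**2 = (1/(-25 + 32) + 111/4)**2 = (1/7 + 111/4)**2 = (781/28)**2 = 609961/784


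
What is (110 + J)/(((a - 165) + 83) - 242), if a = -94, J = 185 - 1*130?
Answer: -15/38 ≈ -0.39474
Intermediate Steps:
J = 55 (J = 185 - 130 = 55)
(110 + J)/(((a - 165) + 83) - 242) = (110 + 55)/(((-94 - 165) + 83) - 242) = 165/((-259 + 83) - 242) = 165/(-176 - 242) = 165/(-418) = 165*(-1/418) = -15/38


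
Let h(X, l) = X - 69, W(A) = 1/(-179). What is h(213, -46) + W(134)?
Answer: 25775/179 ≈ 143.99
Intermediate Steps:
W(A) = -1/179
h(X, l) = -69 + X
h(213, -46) + W(134) = (-69 + 213) - 1/179 = 144 - 1/179 = 25775/179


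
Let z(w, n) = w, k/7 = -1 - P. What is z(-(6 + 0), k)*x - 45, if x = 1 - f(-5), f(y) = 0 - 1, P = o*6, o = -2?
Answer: -57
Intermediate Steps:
P = -12 (P = -2*6 = -12)
f(y) = -1
k = 77 (k = 7*(-1 - 1*(-12)) = 7*(-1 + 12) = 7*11 = 77)
x = 2 (x = 1 - 1*(-1) = 1 + 1 = 2)
z(-(6 + 0), k)*x - 45 = -(6 + 0)*2 - 45 = -1*6*2 - 45 = -6*2 - 45 = -12 - 45 = -57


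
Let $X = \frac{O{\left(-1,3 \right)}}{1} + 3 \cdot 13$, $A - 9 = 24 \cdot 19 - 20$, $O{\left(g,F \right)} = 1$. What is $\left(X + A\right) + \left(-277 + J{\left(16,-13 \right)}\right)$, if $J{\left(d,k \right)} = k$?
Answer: $195$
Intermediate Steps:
$A = 445$ ($A = 9 + \left(24 \cdot 19 - 20\right) = 9 + \left(456 - 20\right) = 9 + 436 = 445$)
$X = 40$ ($X = 1 \cdot 1^{-1} + 3 \cdot 13 = 1 \cdot 1 + 39 = 1 + 39 = 40$)
$\left(X + A\right) + \left(-277 + J{\left(16,-13 \right)}\right) = \left(40 + 445\right) - 290 = 485 - 290 = 195$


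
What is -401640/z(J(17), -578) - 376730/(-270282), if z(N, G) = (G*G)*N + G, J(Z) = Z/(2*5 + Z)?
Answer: -199320506225/382707284451 ≈ -0.52082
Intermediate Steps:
J(Z) = Z/(10 + Z)
z(N, G) = G + N*G² (z(N, G) = G²*N + G = N*G² + G = G + N*G²)
-401640/z(J(17), -578) - 376730/(-270282) = -401640*(-1/(578*(1 - 9826/(10 + 17)))) - 376730/(-270282) = -401640*(-1/(578*(1 - 9826/27))) - 376730*(-1/270282) = -401640*(-1/(578*(1 - 9826/27))) + 188365/135141 = -401640/((-578*(-9799/27))) + 188365/135141 = -401640/5663822/27 + 188365/135141 = -401640*27/5663822 + 188365/135141 = -5422140/2831911 + 188365/135141 = -199320506225/382707284451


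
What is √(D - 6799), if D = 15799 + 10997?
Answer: √19997 ≈ 141.41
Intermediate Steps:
D = 26796
√(D - 6799) = √(26796 - 6799) = √19997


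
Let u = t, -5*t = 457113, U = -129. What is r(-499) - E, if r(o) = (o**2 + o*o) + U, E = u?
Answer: 2946478/5 ≈ 5.8930e+5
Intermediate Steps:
t = -457113/5 (t = -1/5*457113 = -457113/5 ≈ -91423.)
u = -457113/5 ≈ -91423.
E = -457113/5 ≈ -91423.
r(o) = -129 + 2*o**2 (r(o) = (o**2 + o*o) - 129 = (o**2 + o**2) - 129 = 2*o**2 - 129 = -129 + 2*o**2)
r(-499) - E = (-129 + 2*(-499)**2) - 1*(-457113/5) = (-129 + 2*249001) + 457113/5 = (-129 + 498002) + 457113/5 = 497873 + 457113/5 = 2946478/5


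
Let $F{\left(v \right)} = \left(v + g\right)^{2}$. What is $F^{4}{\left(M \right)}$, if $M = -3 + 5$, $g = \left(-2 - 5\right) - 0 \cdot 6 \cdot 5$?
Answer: $390625$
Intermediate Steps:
$g = -7$ ($g = -7 - 0 \cdot 5 = -7 - 0 = -7 + 0 = -7$)
$M = 2$
$F{\left(v \right)} = \left(-7 + v\right)^{2}$ ($F{\left(v \right)} = \left(v - 7\right)^{2} = \left(-7 + v\right)^{2}$)
$F^{4}{\left(M \right)} = \left(\left(-7 + 2\right)^{2}\right)^{4} = \left(\left(-5\right)^{2}\right)^{4} = 25^{4} = 390625$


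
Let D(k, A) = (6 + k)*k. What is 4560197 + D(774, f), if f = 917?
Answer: 5163917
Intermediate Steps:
D(k, A) = k*(6 + k)
4560197 + D(774, f) = 4560197 + 774*(6 + 774) = 4560197 + 774*780 = 4560197 + 603720 = 5163917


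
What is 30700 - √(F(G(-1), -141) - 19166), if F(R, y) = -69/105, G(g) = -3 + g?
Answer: 30700 - 3*I*√2608795/35 ≈ 30700.0 - 138.44*I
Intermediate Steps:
F(R, y) = -23/35 (F(R, y) = -69*1/105 = -23/35)
30700 - √(F(G(-1), -141) - 19166) = 30700 - √(-23/35 - 19166) = 30700 - √(-670833/35) = 30700 - 3*I*√2608795/35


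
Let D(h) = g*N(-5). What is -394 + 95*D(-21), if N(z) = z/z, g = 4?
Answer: -14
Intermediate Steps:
N(z) = 1
D(h) = 4 (D(h) = 4*1 = 4)
-394 + 95*D(-21) = -394 + 95*4 = -394 + 380 = -14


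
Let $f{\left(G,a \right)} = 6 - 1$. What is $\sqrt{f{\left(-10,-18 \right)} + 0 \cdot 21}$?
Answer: $\sqrt{5} \approx 2.2361$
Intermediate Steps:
$f{\left(G,a \right)} = 5$
$\sqrt{f{\left(-10,-18 \right)} + 0 \cdot 21} = \sqrt{5 + 0 \cdot 21} = \sqrt{5 + 0} = \sqrt{5}$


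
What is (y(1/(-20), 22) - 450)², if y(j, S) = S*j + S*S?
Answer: 108241/100 ≈ 1082.4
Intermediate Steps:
y(j, S) = S² + S*j (y(j, S) = S*j + S² = S² + S*j)
(y(1/(-20), 22) - 450)² = (22*(22 + 1/(-20)) - 450)² = (22*(22 - 1/20) - 450)² = (22*(439/20) - 450)² = (4829/10 - 450)² = (329/10)² = 108241/100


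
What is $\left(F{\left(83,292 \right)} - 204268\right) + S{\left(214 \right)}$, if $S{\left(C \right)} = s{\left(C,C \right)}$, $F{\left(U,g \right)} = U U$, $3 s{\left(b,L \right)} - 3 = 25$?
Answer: $- \frac{592109}{3} \approx -1.9737 \cdot 10^{5}$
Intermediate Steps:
$s{\left(b,L \right)} = \frac{28}{3}$ ($s{\left(b,L \right)} = 1 + \frac{1}{3} \cdot 25 = 1 + \frac{25}{3} = \frac{28}{3}$)
$F{\left(U,g \right)} = U^{2}$
$S{\left(C \right)} = \frac{28}{3}$
$\left(F{\left(83,292 \right)} - 204268\right) + S{\left(214 \right)} = \left(83^{2} - 204268\right) + \frac{28}{3} = \left(6889 - 204268\right) + \frac{28}{3} = -197379 + \frac{28}{3} = - \frac{592109}{3}$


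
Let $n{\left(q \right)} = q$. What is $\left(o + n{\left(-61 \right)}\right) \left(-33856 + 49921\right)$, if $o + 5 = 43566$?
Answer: $698827500$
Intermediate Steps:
$o = 43561$ ($o = -5 + 43566 = 43561$)
$\left(o + n{\left(-61 \right)}\right) \left(-33856 + 49921\right) = \left(43561 - 61\right) \left(-33856 + 49921\right) = 43500 \cdot 16065 = 698827500$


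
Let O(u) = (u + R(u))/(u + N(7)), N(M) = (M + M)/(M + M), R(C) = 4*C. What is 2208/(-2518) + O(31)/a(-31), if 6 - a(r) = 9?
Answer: -301129/120864 ≈ -2.4915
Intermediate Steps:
N(M) = 1 (N(M) = (2*M)/((2*M)) = (2*M)*(1/(2*M)) = 1)
O(u) = 5*u/(1 + u) (O(u) = (u + 4*u)/(u + 1) = (5*u)/(1 + u) = 5*u/(1 + u))
a(r) = -3 (a(r) = 6 - 1*9 = 6 - 9 = -3)
2208/(-2518) + O(31)/a(-31) = 2208/(-2518) + (5*31/(1 + 31))/(-3) = 2208*(-1/2518) + (5*31/32)*(-1/3) = -1104/1259 + (5*31*(1/32))*(-1/3) = -1104/1259 + (155/32)*(-1/3) = -1104/1259 - 155/96 = -301129/120864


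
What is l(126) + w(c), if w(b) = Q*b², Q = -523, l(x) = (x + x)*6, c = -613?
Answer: -196525675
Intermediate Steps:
l(x) = 12*x (l(x) = (2*x)*6 = 12*x)
w(b) = -523*b²
l(126) + w(c) = 12*126 - 523*(-613)² = 1512 - 523*375769 = 1512 - 196527187 = -196525675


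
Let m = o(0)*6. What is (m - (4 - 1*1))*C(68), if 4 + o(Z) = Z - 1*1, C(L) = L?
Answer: -2244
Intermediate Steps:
o(Z) = -5 + Z (o(Z) = -4 + (Z - 1*1) = -4 + (Z - 1) = -4 + (-1 + Z) = -5 + Z)
m = -30 (m = (-5 + 0)*6 = -5*6 = -30)
(m - (4 - 1*1))*C(68) = (-30 - (4 - 1*1))*68 = (-30 - (4 - 1))*68 = (-30 - 1*3)*68 = (-30 - 3)*68 = -33*68 = -2244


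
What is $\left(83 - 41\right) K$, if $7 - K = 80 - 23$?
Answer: $-2100$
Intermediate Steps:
$K = -50$ ($K = 7 - \left(80 - 23\right) = 7 - 57 = -50$)
$\left(83 - 41\right) K = \left(83 - 41\right) \left(-50\right) = 42 \left(-50\right) = -2100$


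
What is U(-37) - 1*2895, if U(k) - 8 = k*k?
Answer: -1518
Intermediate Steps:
U(k) = 8 + k² (U(k) = 8 + k*k = 8 + k²)
U(-37) - 1*2895 = (8 + (-37)²) - 1*2895 = (8 + 1369) - 2895 = 1377 - 2895 = -1518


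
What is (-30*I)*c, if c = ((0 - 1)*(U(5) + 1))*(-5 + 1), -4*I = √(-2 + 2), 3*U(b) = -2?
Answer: 0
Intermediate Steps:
U(b) = -⅔ (U(b) = (⅓)*(-2) = -⅔)
I = 0 (I = -√(-2 + 2)/4 = -√0/4 = -¼*0 = 0)
c = 4/3 (c = ((0 - 1)*(-⅔ + 1))*(-5 + 1) = -1*⅓*(-4) = -⅓*(-4) = 4/3 ≈ 1.3333)
(-30*I)*c = -30*0*(4/3) = 0*(4/3) = 0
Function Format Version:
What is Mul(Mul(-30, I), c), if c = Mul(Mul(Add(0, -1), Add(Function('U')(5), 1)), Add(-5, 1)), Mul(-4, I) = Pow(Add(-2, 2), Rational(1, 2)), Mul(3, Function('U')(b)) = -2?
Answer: 0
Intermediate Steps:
Function('U')(b) = Rational(-2, 3) (Function('U')(b) = Mul(Rational(1, 3), -2) = Rational(-2, 3))
I = 0 (I = Mul(Rational(-1, 4), Pow(Add(-2, 2), Rational(1, 2))) = Mul(Rational(-1, 4), Pow(0, Rational(1, 2))) = Mul(Rational(-1, 4), 0) = 0)
c = Rational(4, 3) (c = Mul(Mul(Add(0, -1), Add(Rational(-2, 3), 1)), Add(-5, 1)) = Mul(Mul(-1, Rational(1, 3)), -4) = Mul(Rational(-1, 3), -4) = Rational(4, 3) ≈ 1.3333)
Mul(Mul(-30, I), c) = Mul(Mul(-30, 0), Rational(4, 3)) = Mul(0, Rational(4, 3)) = 0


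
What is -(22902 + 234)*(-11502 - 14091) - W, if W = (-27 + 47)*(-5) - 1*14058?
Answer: 592133806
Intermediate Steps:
W = -14158 (W = 20*(-5) - 14058 = -100 - 14058 = -14158)
-(22902 + 234)*(-11502 - 14091) - W = -(22902 + 234)*(-11502 - 14091) - 1*(-14158) = -23136*(-25593) + 14158 = -1*(-592119648) + 14158 = 592119648 + 14158 = 592133806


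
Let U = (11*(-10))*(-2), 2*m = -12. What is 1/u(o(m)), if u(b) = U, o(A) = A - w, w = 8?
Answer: 1/220 ≈ 0.0045455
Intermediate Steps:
m = -6 (m = (1/2)*(-12) = -6)
o(A) = -8 + A (o(A) = A - 1*8 = A - 8 = -8 + A)
U = 220 (U = -110*(-2) = 220)
u(b) = 220
1/u(o(m)) = 1/220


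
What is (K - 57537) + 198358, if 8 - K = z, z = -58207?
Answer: 199036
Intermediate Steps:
K = 58215 (K = 8 - 1*(-58207) = 8 + 58207 = 58215)
(K - 57537) + 198358 = (58215 - 57537) + 198358 = 678 + 198358 = 199036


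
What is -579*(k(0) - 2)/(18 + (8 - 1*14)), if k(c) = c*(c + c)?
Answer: 193/2 ≈ 96.500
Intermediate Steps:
k(c) = 2*c² (k(c) = c*(2*c) = 2*c²)
-579*(k(0) - 2)/(18 + (8 - 1*14)) = -579*(2*0² - 2)/(18 + (8 - 1*14)) = -579*(2*0 - 2)/(18 + (8 - 14)) = -579*(0 - 2)/(18 - 6) = -(-1158)/12 = -579*(-⅙) = 193/2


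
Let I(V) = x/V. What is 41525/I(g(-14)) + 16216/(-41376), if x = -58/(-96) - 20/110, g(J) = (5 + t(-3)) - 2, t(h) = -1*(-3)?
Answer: 680382354379/1153356 ≈ 5.8992e+5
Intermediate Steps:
t(h) = 3
g(J) = 6 (g(J) = (5 + 3) - 2 = 8 - 2 = 6)
x = 223/528 (x = -58*(-1/96) - 20*1/110 = 29/48 - 2/11 = 223/528 ≈ 0.42235)
I(V) = 223/(528*V)
41525/I(g(-14)) + 16216/(-41376) = 41525/(((223/528)/6)) + 16216/(-41376) = 41525/(((223/528)*(⅙))) + 16216*(-1/41376) = 41525/(223/3168) - 2027/5172 = 41525*(3168/223) - 2027/5172 = 131551200/223 - 2027/5172 = 680382354379/1153356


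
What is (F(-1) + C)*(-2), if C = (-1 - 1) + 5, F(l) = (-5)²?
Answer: -56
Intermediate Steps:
F(l) = 25
C = 3 (C = -2 + 5 = 3)
(F(-1) + C)*(-2) = (25 + 3)*(-2) = 28*(-2) = -56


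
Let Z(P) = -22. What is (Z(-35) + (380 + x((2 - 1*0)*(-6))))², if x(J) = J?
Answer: 119716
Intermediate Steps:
(Z(-35) + (380 + x((2 - 1*0)*(-6))))² = (-22 + (380 + (2 - 1*0)*(-6)))² = (-22 + (380 + (2 + 0)*(-6)))² = (-22 + (380 + 2*(-6)))² = (-22 + (380 - 12))² = (-22 + 368)² = 346² = 119716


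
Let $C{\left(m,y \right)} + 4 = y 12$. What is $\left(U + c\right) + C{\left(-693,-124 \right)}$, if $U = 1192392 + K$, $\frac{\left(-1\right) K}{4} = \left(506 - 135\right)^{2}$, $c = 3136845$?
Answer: $3777181$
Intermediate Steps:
$C{\left(m,y \right)} = -4 + 12 y$ ($C{\left(m,y \right)} = -4 + y 12 = -4 + 12 y$)
$K = -550564$ ($K = - 4 \left(506 - 135\right)^{2} = - 4 \cdot 371^{2} = \left(-4\right) 137641 = -550564$)
$U = 641828$ ($U = 1192392 - 550564 = 641828$)
$\left(U + c\right) + C{\left(-693,-124 \right)} = \left(641828 + 3136845\right) + \left(-4 + 12 \left(-124\right)\right) = 3778673 - 1492 = 3777181$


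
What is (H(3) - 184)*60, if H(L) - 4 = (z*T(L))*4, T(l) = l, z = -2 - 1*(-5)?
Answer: -8640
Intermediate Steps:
z = 3 (z = -2 + 5 = 3)
H(L) = 4 + 12*L (H(L) = 4 + (3*L)*4 = 4 + 12*L)
(H(3) - 184)*60 = ((4 + 12*3) - 184)*60 = ((4 + 36) - 184)*60 = (40 - 184)*60 = -144*60 = -8640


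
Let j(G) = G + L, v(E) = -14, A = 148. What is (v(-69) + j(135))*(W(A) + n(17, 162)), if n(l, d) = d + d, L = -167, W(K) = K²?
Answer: -1022488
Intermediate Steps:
j(G) = -167 + G (j(G) = G - 167 = -167 + G)
n(l, d) = 2*d
(v(-69) + j(135))*(W(A) + n(17, 162)) = (-14 + (-167 + 135))*(148² + 2*162) = (-14 - 32)*(21904 + 324) = -46*22228 = -1022488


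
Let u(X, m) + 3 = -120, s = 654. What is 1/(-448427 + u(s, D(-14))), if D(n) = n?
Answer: -1/448550 ≈ -2.2294e-6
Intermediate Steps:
u(X, m) = -123 (u(X, m) = -3 - 120 = -123)
1/(-448427 + u(s, D(-14))) = 1/(-448427 - 123) = 1/(-448550) = -1/448550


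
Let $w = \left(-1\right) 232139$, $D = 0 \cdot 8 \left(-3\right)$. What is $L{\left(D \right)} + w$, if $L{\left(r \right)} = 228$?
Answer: $-231911$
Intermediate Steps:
$D = 0$ ($D = 0 \left(-3\right) = 0$)
$w = -232139$
$L{\left(D \right)} + w = 228 - 232139 = -231911$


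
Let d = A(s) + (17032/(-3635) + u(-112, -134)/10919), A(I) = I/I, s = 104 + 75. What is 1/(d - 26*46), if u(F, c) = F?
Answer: -39690565/47616604703 ≈ -0.00083354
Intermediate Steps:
s = 179
A(I) = 1
d = -146688963/39690565 (d = 1 + (17032/(-3635) - 112/10919) = 1 + (17032*(-1/3635) - 112*1/10919) = 1 + (-17032/3635 - 112/10919) = 1 - 186379528/39690565 = -146688963/39690565 ≈ -3.6958)
1/(d - 26*46) = 1/(-146688963/39690565 - 26*46) = 1/(-146688963/39690565 - 1196) = 1/(-47616604703/39690565) = -39690565/47616604703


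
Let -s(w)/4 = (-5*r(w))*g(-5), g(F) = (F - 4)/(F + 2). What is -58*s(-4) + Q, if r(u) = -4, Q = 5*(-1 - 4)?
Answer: 13895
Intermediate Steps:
g(F) = (-4 + F)/(2 + F)
Q = -25 (Q = 5*(-5) = -25)
s(w) = -240 (s(w) = -4*(-5*(-4))*(-4 - 5)/(2 - 5) = -80*-9/(-3) = -80*(-1/3*(-9)) = -80*3 = -4*60 = -240)
-58*s(-4) + Q = -58*(-240) - 25 = 13920 - 25 = 13895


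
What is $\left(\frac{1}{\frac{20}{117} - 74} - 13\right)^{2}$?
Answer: $\frac{12636232921}{74615044} \approx 169.35$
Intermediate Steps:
$\left(\frac{1}{\frac{20}{117} - 74} - 13\right)^{2} = \left(\frac{1}{- \frac{8638}{117}} - 13\right)^{2} = \left(- \frac{117}{8638} - 13\right)^{2} = \left(- \frac{112411}{8638}\right)^{2} = \frac{12636232921}{74615044}$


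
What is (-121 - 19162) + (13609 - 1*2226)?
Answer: -7900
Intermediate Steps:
(-121 - 19162) + (13609 - 1*2226) = -19283 + (13609 - 2226) = -19283 + 11383 = -7900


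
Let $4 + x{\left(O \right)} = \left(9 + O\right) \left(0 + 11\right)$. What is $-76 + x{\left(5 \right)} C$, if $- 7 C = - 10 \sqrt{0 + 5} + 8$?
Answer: $- \frac{1732}{7} + \frac{1500 \sqrt{5}}{7} \approx 231.73$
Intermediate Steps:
$x{\left(O \right)} = 95 + 11 O$ ($x{\left(O \right)} = -4 + \left(9 + O\right) \left(0 + 11\right) = -4 + \left(9 + O\right) 11 = -4 + \left(99 + 11 O\right) = 95 + 11 O$)
$C = - \frac{8}{7} + \frac{10 \sqrt{5}}{7}$ ($C = - \frac{- 10 \sqrt{0 + 5} + 8}{7} = - \frac{- 10 \sqrt{5} + 8}{7} = - \frac{8 - 10 \sqrt{5}}{7} = - \frac{8}{7} + \frac{10 \sqrt{5}}{7} \approx 2.0515$)
$-76 + x{\left(5 \right)} C = -76 + \left(95 + 11 \cdot 5\right) \left(- \frac{8}{7} + \frac{10 \sqrt{5}}{7}\right) = -76 + \left(95 + 55\right) \left(- \frac{8}{7} + \frac{10 \sqrt{5}}{7}\right) = -76 + 150 \left(- \frac{8}{7} + \frac{10 \sqrt{5}}{7}\right) = -76 - \left(\frac{1200}{7} - \frac{1500 \sqrt{5}}{7}\right) = - \frac{1732}{7} + \frac{1500 \sqrt{5}}{7}$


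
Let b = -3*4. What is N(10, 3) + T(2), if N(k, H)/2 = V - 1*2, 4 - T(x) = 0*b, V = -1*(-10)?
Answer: 20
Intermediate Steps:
V = 10
b = -12
T(x) = 4 (T(x) = 4 - 0*(-12) = 4 - 1*0 = 4 + 0 = 4)
N(k, H) = 16 (N(k, H) = 2*(10 - 1*2) = 2*(10 - 2) = 2*8 = 16)
N(10, 3) + T(2) = 16 + 4 = 20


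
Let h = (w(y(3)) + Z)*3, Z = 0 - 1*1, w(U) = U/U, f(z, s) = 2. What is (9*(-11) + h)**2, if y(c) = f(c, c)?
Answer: 9801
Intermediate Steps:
y(c) = 2
w(U) = 1
Z = -1 (Z = 0 - 1 = -1)
h = 0 (h = (1 - 1)*3 = 0*3 = 0)
(9*(-11) + h)**2 = (9*(-11) + 0)**2 = (-99 + 0)**2 = (-99)**2 = 9801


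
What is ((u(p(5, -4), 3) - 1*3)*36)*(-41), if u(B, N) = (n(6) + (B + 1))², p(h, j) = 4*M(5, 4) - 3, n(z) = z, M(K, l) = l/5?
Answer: -1802196/25 ≈ -72088.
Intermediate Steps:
M(K, l) = l/5 (M(K, l) = l*(⅕) = l/5)
p(h, j) = ⅕ (p(h, j) = 4*((⅕)*4) - 3 = 4*(⅘) - 3 = 16/5 - 3 = ⅕)
u(B, N) = (7 + B)² (u(B, N) = (6 + (B + 1))² = (6 + (1 + B))² = (7 + B)²)
((u(p(5, -4), 3) - 1*3)*36)*(-41) = (((7 + ⅕)² - 1*3)*36)*(-41) = (((36/5)² - 3)*36)*(-41) = ((1296/25 - 3)*36)*(-41) = ((1221/25)*36)*(-41) = (43956/25)*(-41) = -1802196/25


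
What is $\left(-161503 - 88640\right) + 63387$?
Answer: $-186756$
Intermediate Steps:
$\left(-161503 - 88640\right) + 63387 = -250143 + 63387 = -186756$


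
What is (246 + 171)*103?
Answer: 42951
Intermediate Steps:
(246 + 171)*103 = 417*103 = 42951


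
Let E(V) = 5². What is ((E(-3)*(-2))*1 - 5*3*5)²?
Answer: 15625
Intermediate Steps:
E(V) = 25
((E(-3)*(-2))*1 - 5*3*5)² = ((25*(-2))*1 - 5*3*5)² = (-50*1 - 15*5)² = (-50 - 75)² = (-125)² = 15625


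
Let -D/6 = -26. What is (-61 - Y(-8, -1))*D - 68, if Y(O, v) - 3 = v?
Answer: -9896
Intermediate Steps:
D = 156 (D = -6*(-26) = 156)
Y(O, v) = 3 + v
(-61 - Y(-8, -1))*D - 68 = (-61 - (3 - 1))*156 - 68 = (-61 - 1*2)*156 - 68 = (-61 - 2)*156 - 68 = -63*156 - 68 = -9828 - 68 = -9896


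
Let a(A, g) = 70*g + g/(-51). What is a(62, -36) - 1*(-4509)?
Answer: 33825/17 ≈ 1989.7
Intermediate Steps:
a(A, g) = 3569*g/51 (a(A, g) = 70*g + g*(-1/51) = 70*g - g/51 = 3569*g/51)
a(62, -36) - 1*(-4509) = (3569/51)*(-36) - 1*(-4509) = -42828/17 + 4509 = 33825/17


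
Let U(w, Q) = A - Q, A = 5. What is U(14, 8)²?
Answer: 9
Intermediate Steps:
U(w, Q) = 5 - Q
U(14, 8)² = (5 - 1*8)² = (5 - 8)² = (-3)² = 9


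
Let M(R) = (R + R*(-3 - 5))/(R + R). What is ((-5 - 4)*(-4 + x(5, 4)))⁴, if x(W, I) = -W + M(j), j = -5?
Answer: 2562890625/16 ≈ 1.6018e+8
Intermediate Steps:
M(R) = -7/2 (M(R) = (R + R*(-8))/((2*R)) = (R - 8*R)*(1/(2*R)) = (-7*R)*(1/(2*R)) = -7/2)
x(W, I) = -7/2 - W (x(W, I) = -W - 7/2 = -7/2 - W)
((-5 - 4)*(-4 + x(5, 4)))⁴ = ((-5 - 4)*(-4 + (-7/2 - 1*5)))⁴ = (-9*(-4 + (-7/2 - 5)))⁴ = (-9*(-4 - 17/2))⁴ = (-9*(-25/2))⁴ = (225/2)⁴ = 2562890625/16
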